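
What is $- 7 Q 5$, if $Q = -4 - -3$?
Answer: $35$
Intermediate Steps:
$Q = -1$ ($Q = -4 + 3 = -1$)
$- 7 Q 5 = \left(-7\right) \left(-1\right) 5 = 7 \cdot 5 = 35$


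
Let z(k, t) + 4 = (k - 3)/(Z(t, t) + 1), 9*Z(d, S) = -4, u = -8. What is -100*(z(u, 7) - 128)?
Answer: 15180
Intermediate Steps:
Z(d, S) = -4/9 (Z(d, S) = (⅑)*(-4) = -4/9)
z(k, t) = -47/5 + 9*k/5 (z(k, t) = -4 + (k - 3)/(-4/9 + 1) = -4 + (-3 + k)/(5/9) = -4 + (-3 + k)*(9/5) = -4 + (-27/5 + 9*k/5) = -47/5 + 9*k/5)
-100*(z(u, 7) - 128) = -100*((-47/5 + (9/5)*(-8)) - 128) = -100*((-47/5 - 72/5) - 128) = -100*(-119/5 - 128) = -100*(-759/5) = 15180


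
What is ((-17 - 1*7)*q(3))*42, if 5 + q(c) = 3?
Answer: 2016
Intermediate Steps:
q(c) = -2 (q(c) = -5 + 3 = -2)
((-17 - 1*7)*q(3))*42 = ((-17 - 1*7)*(-2))*42 = ((-17 - 7)*(-2))*42 = -24*(-2)*42 = 48*42 = 2016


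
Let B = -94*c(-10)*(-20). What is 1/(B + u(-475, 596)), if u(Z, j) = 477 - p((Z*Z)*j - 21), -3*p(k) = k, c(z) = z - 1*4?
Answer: 3/134394950 ≈ 2.2322e-8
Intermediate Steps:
c(z) = -4 + z (c(z) = z - 4 = -4 + z)
p(k) = -k/3
u(Z, j) = 470 + j*Z²/3 (u(Z, j) = 477 - (-1)*((Z*Z)*j - 21)/3 = 477 - (-1)*(Z²*j - 21)/3 = 477 - (-1)*(j*Z² - 21)/3 = 477 - (-1)*(-21 + j*Z²)/3 = 477 - (7 - j*Z²/3) = 477 + (-7 + j*Z²/3) = 470 + j*Z²/3)
B = -26320 (B = -94*(-4 - 10)*(-20) = -94*(-14)*(-20) = 1316*(-20) = -26320)
1/(B + u(-475, 596)) = 1/(-26320 + (470 + (⅓)*596*(-475)²)) = 1/(-26320 + (470 + (⅓)*596*225625)) = 1/(-26320 + (470 + 134472500/3)) = 1/(-26320 + 134473910/3) = 1/(134394950/3) = 3/134394950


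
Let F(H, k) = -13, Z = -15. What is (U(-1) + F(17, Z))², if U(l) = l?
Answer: 196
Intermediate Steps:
(U(-1) + F(17, Z))² = (-1 - 13)² = (-14)² = 196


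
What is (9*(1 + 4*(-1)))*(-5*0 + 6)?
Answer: -162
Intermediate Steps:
(9*(1 + 4*(-1)))*(-5*0 + 6) = (9*(1 - 4))*(0 + 6) = (9*(-3))*6 = -27*6 = -162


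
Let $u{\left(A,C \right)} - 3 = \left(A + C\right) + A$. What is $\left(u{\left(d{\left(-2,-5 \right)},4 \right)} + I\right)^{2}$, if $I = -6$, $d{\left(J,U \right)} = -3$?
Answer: $25$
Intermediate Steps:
$u{\left(A,C \right)} = 3 + C + 2 A$ ($u{\left(A,C \right)} = 3 + \left(\left(A + C\right) + A\right) = 3 + \left(C + 2 A\right) = 3 + C + 2 A$)
$\left(u{\left(d{\left(-2,-5 \right)},4 \right)} + I\right)^{2} = \left(\left(3 + 4 + 2 \left(-3\right)\right) - 6\right)^{2} = \left(\left(3 + 4 - 6\right) - 6\right)^{2} = \left(1 - 6\right)^{2} = \left(-5\right)^{2} = 25$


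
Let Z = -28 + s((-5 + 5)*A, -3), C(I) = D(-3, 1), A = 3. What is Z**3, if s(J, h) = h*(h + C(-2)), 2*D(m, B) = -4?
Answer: -2197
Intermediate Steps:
D(m, B) = -2 (D(m, B) = (1/2)*(-4) = -2)
C(I) = -2
s(J, h) = h*(-2 + h) (s(J, h) = h*(h - 2) = h*(-2 + h))
Z = -13 (Z = -28 - 3*(-2 - 3) = -28 - 3*(-5) = -28 + 15 = -13)
Z**3 = (-13)**3 = -2197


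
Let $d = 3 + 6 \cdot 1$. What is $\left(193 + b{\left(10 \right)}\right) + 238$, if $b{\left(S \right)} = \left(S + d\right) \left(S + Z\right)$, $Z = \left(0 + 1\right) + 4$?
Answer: $716$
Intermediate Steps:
$d = 9$ ($d = 3 + 6 = 9$)
$Z = 5$ ($Z = 1 + 4 = 5$)
$b{\left(S \right)} = \left(5 + S\right) \left(9 + S\right)$ ($b{\left(S \right)} = \left(S + 9\right) \left(S + 5\right) = \left(9 + S\right) \left(5 + S\right) = \left(5 + S\right) \left(9 + S\right)$)
$\left(193 + b{\left(10 \right)}\right) + 238 = \left(193 + \left(45 + 10^{2} + 14 \cdot 10\right)\right) + 238 = \left(193 + \left(45 + 100 + 140\right)\right) + 238 = \left(193 + 285\right) + 238 = 478 + 238 = 716$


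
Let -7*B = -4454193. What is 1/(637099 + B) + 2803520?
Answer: 24990257678727/8913886 ≈ 2.8035e+6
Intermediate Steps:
B = 4454193/7 (B = -1/7*(-4454193) = 4454193/7 ≈ 6.3631e+5)
1/(637099 + B) + 2803520 = 1/(637099 + 4454193/7) + 2803520 = 1/(8913886/7) + 2803520 = 7/8913886 + 2803520 = 24990257678727/8913886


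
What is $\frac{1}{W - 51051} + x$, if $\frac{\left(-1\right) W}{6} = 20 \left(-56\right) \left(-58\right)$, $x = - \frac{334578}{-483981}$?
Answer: $\frac{49161726259}{71114716197} \approx 0.6913$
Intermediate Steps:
$x = \frac{111526}{161327}$ ($x = \left(-334578\right) \left(- \frac{1}{483981}\right) = \frac{111526}{161327} \approx 0.6913$)
$W = -389760$ ($W = - 6 \cdot 20 \left(-56\right) \left(-58\right) = - 6 \left(\left(-1120\right) \left(-58\right)\right) = \left(-6\right) 64960 = -389760$)
$\frac{1}{W - 51051} + x = \frac{1}{-389760 - 51051} + \frac{111526}{161327} = \frac{1}{-440811} + \frac{111526}{161327} = - \frac{1}{440811} + \frac{111526}{161327} = \frac{49161726259}{71114716197}$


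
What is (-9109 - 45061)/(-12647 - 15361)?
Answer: 27085/14004 ≈ 1.9341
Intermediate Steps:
(-9109 - 45061)/(-12647 - 15361) = -54170/(-28008) = -54170*(-1/28008) = 27085/14004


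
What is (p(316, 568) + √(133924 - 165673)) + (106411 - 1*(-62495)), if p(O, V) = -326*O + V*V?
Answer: 388514 + I*√31749 ≈ 3.8851e+5 + 178.18*I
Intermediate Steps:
p(O, V) = V² - 326*O (p(O, V) = -326*O + V² = V² - 326*O)
(p(316, 568) + √(133924 - 165673)) + (106411 - 1*(-62495)) = ((568² - 326*316) + √(133924 - 165673)) + (106411 - 1*(-62495)) = ((322624 - 103016) + √(-31749)) + (106411 + 62495) = (219608 + I*√31749) + 168906 = 388514 + I*√31749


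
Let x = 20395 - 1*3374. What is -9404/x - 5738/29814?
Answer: -189018677/253732047 ≈ -0.74495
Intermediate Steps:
x = 17021 (x = 20395 - 3374 = 17021)
-9404/x - 5738/29814 = -9404/17021 - 5738/29814 = -9404*1/17021 - 5738*1/29814 = -9404/17021 - 2869/14907 = -189018677/253732047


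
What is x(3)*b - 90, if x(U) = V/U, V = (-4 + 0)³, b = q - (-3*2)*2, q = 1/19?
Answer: -19786/57 ≈ -347.12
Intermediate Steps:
q = 1/19 ≈ 0.052632
b = 229/19 (b = 1/19 - (-3*2)*2 = 1/19 - (-6)*2 = 1/19 - 1*(-12) = 1/19 + 12 = 229/19 ≈ 12.053)
V = -64 (V = (-4)³ = -64)
x(U) = -64/U
x(3)*b - 90 = -64/3*(229/19) - 90 = -64*⅓*(229/19) - 90 = -64/3*229/19 - 90 = -14656/57 - 90 = -19786/57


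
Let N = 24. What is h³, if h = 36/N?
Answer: 27/8 ≈ 3.3750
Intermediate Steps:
h = 3/2 (h = 36/24 = 36*(1/24) = 3/2 ≈ 1.5000)
h³ = (3/2)³ = 27/8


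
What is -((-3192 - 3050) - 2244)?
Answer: 8486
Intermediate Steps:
-((-3192 - 3050) - 2244) = -(-6242 - 2244) = -1*(-8486) = 8486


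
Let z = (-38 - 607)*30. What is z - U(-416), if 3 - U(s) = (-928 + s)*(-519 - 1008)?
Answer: 2032935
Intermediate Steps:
z = -19350 (z = -645*30 = -19350)
U(s) = -1417053 + 1527*s (U(s) = 3 - (-928 + s)*(-519 - 1008) = 3 - (-928 + s)*(-1527) = 3 - (1417056 - 1527*s) = 3 + (-1417056 + 1527*s) = -1417053 + 1527*s)
z - U(-416) = -19350 - (-1417053 + 1527*(-416)) = -19350 - (-1417053 - 635232) = -19350 - 1*(-2052285) = -19350 + 2052285 = 2032935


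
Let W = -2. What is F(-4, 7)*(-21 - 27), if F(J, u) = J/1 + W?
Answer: 288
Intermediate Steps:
F(J, u) = -2 + J (F(J, u) = J/1 - 2 = J*1 - 2 = J - 2 = -2 + J)
F(-4, 7)*(-21 - 27) = (-2 - 4)*(-21 - 27) = -6*(-48) = 288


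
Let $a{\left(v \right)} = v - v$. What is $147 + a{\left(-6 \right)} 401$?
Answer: $147$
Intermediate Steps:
$a{\left(v \right)} = 0$
$147 + a{\left(-6 \right)} 401 = 147 + 0 \cdot 401 = 147 + 0 = 147$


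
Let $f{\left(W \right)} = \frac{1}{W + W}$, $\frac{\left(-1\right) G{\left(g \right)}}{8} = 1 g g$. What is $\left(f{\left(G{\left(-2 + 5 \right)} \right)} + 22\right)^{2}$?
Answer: $\frac{10029889}{20736} \approx 483.69$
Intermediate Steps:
$G{\left(g \right)} = - 8 g^{2}$ ($G{\left(g \right)} = - 8 \cdot 1 g g = - 8 g g = - 8 g^{2}$)
$f{\left(W \right)} = \frac{1}{2 W}$
$\left(f{\left(G{\left(-2 + 5 \right)} \right)} + 22\right)^{2} = \left(\frac{1}{2 \left(- 8 \left(-2 + 5\right)^{2}\right)} + 22\right)^{2} = \left(\frac{1}{2 \left(- 8 \cdot 3^{2}\right)} + 22\right)^{2} = \left(\frac{1}{2 \left(\left(-8\right) 9\right)} + 22\right)^{2} = \left(\frac{1}{2 \left(-72\right)} + 22\right)^{2} = \left(\frac{1}{2} \left(- \frac{1}{72}\right) + 22\right)^{2} = \left(- \frac{1}{144} + 22\right)^{2} = \left(\frac{3167}{144}\right)^{2} = \frac{10029889}{20736}$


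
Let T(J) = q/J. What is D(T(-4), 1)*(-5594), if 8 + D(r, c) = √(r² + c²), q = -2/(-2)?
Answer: 44752 - 2797*√17/2 ≈ 38986.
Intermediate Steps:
q = 1 (q = -2*(-½) = 1)
T(J) = 1/J
D(r, c) = -8 + √(c² + r²) (D(r, c) = -8 + √(r² + c²) = -8 + √(c² + r²))
D(T(-4), 1)*(-5594) = (-8 + √(1² + (1/(-4))²))*(-5594) = (-8 + √(1 + (-¼)²))*(-5594) = (-8 + √(1 + 1/16))*(-5594) = (-8 + √(17/16))*(-5594) = (-8 + √17/4)*(-5594) = 44752 - 2797*√17/2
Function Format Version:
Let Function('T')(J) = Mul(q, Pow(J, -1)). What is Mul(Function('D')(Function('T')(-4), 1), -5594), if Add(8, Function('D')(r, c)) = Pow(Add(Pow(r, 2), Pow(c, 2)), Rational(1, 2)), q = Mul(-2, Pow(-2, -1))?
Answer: Add(44752, Mul(Rational(-2797, 2), Pow(17, Rational(1, 2)))) ≈ 38986.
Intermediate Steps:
q = 1 (q = Mul(-2, Rational(-1, 2)) = 1)
Function('T')(J) = Pow(J, -1) (Function('T')(J) = Mul(1, Pow(J, -1)) = Pow(J, -1))
Function('D')(r, c) = Add(-8, Pow(Add(Pow(c, 2), Pow(r, 2)), Rational(1, 2))) (Function('D')(r, c) = Add(-8, Pow(Add(Pow(r, 2), Pow(c, 2)), Rational(1, 2))) = Add(-8, Pow(Add(Pow(c, 2), Pow(r, 2)), Rational(1, 2))))
Mul(Function('D')(Function('T')(-4), 1), -5594) = Mul(Add(-8, Pow(Add(Pow(1, 2), Pow(Pow(-4, -1), 2)), Rational(1, 2))), -5594) = Mul(Add(-8, Pow(Add(1, Pow(Rational(-1, 4), 2)), Rational(1, 2))), -5594) = Mul(Add(-8, Pow(Add(1, Rational(1, 16)), Rational(1, 2))), -5594) = Mul(Add(-8, Pow(Rational(17, 16), Rational(1, 2))), -5594) = Mul(Add(-8, Mul(Rational(1, 4), Pow(17, Rational(1, 2)))), -5594) = Add(44752, Mul(Rational(-2797, 2), Pow(17, Rational(1, 2))))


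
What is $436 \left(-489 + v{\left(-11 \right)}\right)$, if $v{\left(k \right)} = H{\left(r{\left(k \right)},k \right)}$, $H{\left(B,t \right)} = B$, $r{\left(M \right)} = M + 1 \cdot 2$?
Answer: $-217128$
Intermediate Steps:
$r{\left(M \right)} = 2 + M$ ($r{\left(M \right)} = M + 2 = 2 + M$)
$v{\left(k \right)} = 2 + k$
$436 \left(-489 + v{\left(-11 \right)}\right) = 436 \left(-489 + \left(2 - 11\right)\right) = 436 \left(-489 - 9\right) = 436 \left(-498\right) = -217128$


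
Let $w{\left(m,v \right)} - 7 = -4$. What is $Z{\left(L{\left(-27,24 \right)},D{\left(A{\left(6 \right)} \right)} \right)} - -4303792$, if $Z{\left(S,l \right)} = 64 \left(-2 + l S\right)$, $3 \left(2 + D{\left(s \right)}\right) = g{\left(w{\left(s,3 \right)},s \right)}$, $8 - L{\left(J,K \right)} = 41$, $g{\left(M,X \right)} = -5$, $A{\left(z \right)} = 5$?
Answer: $4311408$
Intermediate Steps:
$w{\left(m,v \right)} = 3$ ($w{\left(m,v \right)} = 7 - 4 = 3$)
$L{\left(J,K \right)} = -33$ ($L{\left(J,K \right)} = 8 - 41 = -33$)
$D{\left(s \right)} = - \frac{11}{3}$ ($D{\left(s \right)} = -2 + \frac{1}{3} \left(-5\right) = -2 - \frac{5}{3} = - \frac{11}{3}$)
$Z{\left(S,l \right)} = -128 + 64 S l$ ($Z{\left(S,l \right)} = 64 \left(-2 + S l\right) = -128 + 64 S l$)
$Z{\left(L{\left(-27,24 \right)},D{\left(A{\left(6 \right)} \right)} \right)} - -4303792 = \left(-128 + 64 \left(-33\right) \left(- \frac{11}{3}\right)\right) - -4303792 = \left(-128 + 7744\right) + 4303792 = 7616 + 4303792 = 4311408$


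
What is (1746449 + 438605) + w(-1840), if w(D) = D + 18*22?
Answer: 2183610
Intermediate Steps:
w(D) = 396 + D (w(D) = D + 396 = 396 + D)
(1746449 + 438605) + w(-1840) = (1746449 + 438605) + (396 - 1840) = 2185054 - 1444 = 2183610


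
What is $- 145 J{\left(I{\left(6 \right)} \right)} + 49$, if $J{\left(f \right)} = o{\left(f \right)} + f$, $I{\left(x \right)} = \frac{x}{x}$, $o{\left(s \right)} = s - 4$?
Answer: $339$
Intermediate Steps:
$o{\left(s \right)} = -4 + s$ ($o{\left(s \right)} = s - 4 = -4 + s$)
$I{\left(x \right)} = 1$
$J{\left(f \right)} = -4 + 2 f$ ($J{\left(f \right)} = \left(-4 + f\right) + f = -4 + 2 f$)
$- 145 J{\left(I{\left(6 \right)} \right)} + 49 = - 145 \left(-4 + 2 \cdot 1\right) + 49 = - 145 \left(-4 + 2\right) + 49 = \left(-145\right) \left(-2\right) + 49 = 290 + 49 = 339$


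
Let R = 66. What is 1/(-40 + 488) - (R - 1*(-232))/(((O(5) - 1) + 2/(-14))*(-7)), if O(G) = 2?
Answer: 66755/1344 ≈ 49.669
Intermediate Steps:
1/(-40 + 488) - (R - 1*(-232))/(((O(5) - 1) + 2/(-14))*(-7)) = 1/(-40 + 488) - (66 - 1*(-232))/(((2 - 1) + 2/(-14))*(-7)) = 1/448 - (66 + 232)/((1 + 2*(-1/14))*(-7)) = 1/448 - 298/((1 - ⅐)*(-7)) = 1/448 - 298/((6/7)*(-7)) = 1/448 - 298/(-6) = 1/448 - 298*(-1)/6 = 1/448 - 1*(-149/3) = 1/448 + 149/3 = 66755/1344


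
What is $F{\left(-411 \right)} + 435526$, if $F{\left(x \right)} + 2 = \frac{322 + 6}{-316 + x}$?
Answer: $\frac{316625620}{727} \approx 4.3552 \cdot 10^{5}$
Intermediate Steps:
$F{\left(x \right)} = -2 + \frac{328}{-316 + x}$ ($F{\left(x \right)} = -2 + \frac{322 + 6}{-316 + x} = -2 + \frac{328}{-316 + x}$)
$F{\left(-411 \right)} + 435526 = \frac{2 \left(480 - -411\right)}{-316 - 411} + 435526 = \frac{2 \left(480 + 411\right)}{-727} + 435526 = 2 \left(- \frac{1}{727}\right) 891 + 435526 = - \frac{1782}{727} + 435526 = \frac{316625620}{727}$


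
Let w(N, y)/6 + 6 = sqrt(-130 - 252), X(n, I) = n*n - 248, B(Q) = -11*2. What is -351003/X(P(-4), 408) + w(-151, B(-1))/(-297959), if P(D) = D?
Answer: 104584511229/69126488 - 6*I*sqrt(382)/297959 ≈ 1512.9 - 0.00039357*I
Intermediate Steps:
B(Q) = -22
X(n, I) = -248 + n**2 (X(n, I) = n**2 - 248 = -248 + n**2)
w(N, y) = -36 + 6*I*sqrt(382) (w(N, y) = -36 + 6*sqrt(-130 - 252) = -36 + 6*sqrt(-382) = -36 + 6*(I*sqrt(382)) = -36 + 6*I*sqrt(382))
-351003/X(P(-4), 408) + w(-151, B(-1))/(-297959) = -351003/(-248 + (-4)**2) + (-36 + 6*I*sqrt(382))/(-297959) = -351003/(-248 + 16) + (-36 + 6*I*sqrt(382))*(-1/297959) = -351003/(-232) + (36/297959 - 6*I*sqrt(382)/297959) = -351003*(-1/232) + (36/297959 - 6*I*sqrt(382)/297959) = 351003/232 + (36/297959 - 6*I*sqrt(382)/297959) = 104584511229/69126488 - 6*I*sqrt(382)/297959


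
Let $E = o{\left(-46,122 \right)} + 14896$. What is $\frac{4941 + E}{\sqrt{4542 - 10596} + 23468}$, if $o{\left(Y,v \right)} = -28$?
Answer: $\frac{232438806}{275376539} - \frac{19809 i \sqrt{6054}}{550753078} \approx 0.84408 - 0.0027985 i$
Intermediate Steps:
$E = 14868$ ($E = -28 + 14896 = 14868$)
$\frac{4941 + E}{\sqrt{4542 - 10596} + 23468} = \frac{4941 + 14868}{\sqrt{4542 - 10596} + 23468} = \frac{19809}{\sqrt{-6054} + 23468} = \frac{19809}{i \sqrt{6054} + 23468} = \frac{19809}{23468 + i \sqrt{6054}}$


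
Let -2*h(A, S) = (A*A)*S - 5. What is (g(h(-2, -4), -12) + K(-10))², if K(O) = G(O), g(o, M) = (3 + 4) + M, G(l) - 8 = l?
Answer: 49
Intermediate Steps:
h(A, S) = 5/2 - S*A²/2 (h(A, S) = -((A*A)*S - 5)/2 = -(A²*S - 5)/2 = -(S*A² - 5)/2 = -(-5 + S*A²)/2 = 5/2 - S*A²/2)
G(l) = 8 + l
g(o, M) = 7 + M
K(O) = 8 + O
(g(h(-2, -4), -12) + K(-10))² = ((7 - 12) + (8 - 10))² = (-5 - 2)² = (-7)² = 49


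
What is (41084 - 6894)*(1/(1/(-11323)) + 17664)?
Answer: 216798790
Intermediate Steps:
(41084 - 6894)*(1/(1/(-11323)) + 17664) = 34190*(1/(-1/11323) + 17664) = 34190*(-11323 + 17664) = 34190*6341 = 216798790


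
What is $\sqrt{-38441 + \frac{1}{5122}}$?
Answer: $\frac{i \sqrt{1008495170722}}{5122} \approx 196.06 i$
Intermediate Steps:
$\sqrt{-38441 + \frac{1}{5122}} = \sqrt{- \frac{196894801}{5122}} = \frac{i \sqrt{1008495170722}}{5122}$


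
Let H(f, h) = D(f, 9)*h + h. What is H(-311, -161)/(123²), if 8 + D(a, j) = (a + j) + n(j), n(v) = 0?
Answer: 16583/5043 ≈ 3.2883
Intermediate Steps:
D(a, j) = -8 + a + j (D(a, j) = -8 + ((a + j) + 0) = -8 + (a + j) = -8 + a + j)
H(f, h) = h + h*(1 + f) (H(f, h) = (-8 + f + 9)*h + h = (1 + f)*h + h = h*(1 + f) + h = h + h*(1 + f))
H(-311, -161)/(123²) = (-161*(2 - 311))/(123²) = -161*(-309)/15129 = 49749*(1/15129) = 16583/5043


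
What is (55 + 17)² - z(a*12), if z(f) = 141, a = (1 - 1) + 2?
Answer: 5043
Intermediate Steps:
a = 2 (a = 0 + 2 = 2)
(55 + 17)² - z(a*12) = (55 + 17)² - 1*141 = 72² - 141 = 5184 - 141 = 5043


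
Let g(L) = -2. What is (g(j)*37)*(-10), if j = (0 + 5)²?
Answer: 740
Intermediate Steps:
j = 25 (j = 5² = 25)
(g(j)*37)*(-10) = -2*37*(-10) = -74*(-10) = 740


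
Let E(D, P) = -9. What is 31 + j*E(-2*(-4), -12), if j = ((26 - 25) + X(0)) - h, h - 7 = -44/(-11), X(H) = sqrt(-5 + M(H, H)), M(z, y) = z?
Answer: 121 - 9*I*sqrt(5) ≈ 121.0 - 20.125*I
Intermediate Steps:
X(H) = sqrt(-5 + H)
h = 11 (h = 7 - 44/(-11) = 7 - 44*(-1/11) = 7 + 4 = 11)
j = -10 + I*sqrt(5) (j = ((26 - 25) + sqrt(-5 + 0)) - 1*11 = (1 + sqrt(-5)) - 11 = (1 + I*sqrt(5)) - 11 = -10 + I*sqrt(5) ≈ -10.0 + 2.2361*I)
31 + j*E(-2*(-4), -12) = 31 + (-10 + I*sqrt(5))*(-9) = 31 + (90 - 9*I*sqrt(5)) = 121 - 9*I*sqrt(5)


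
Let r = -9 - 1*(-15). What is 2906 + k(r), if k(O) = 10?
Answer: 2916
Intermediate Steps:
r = 6 (r = -9 + 15 = 6)
2906 + k(r) = 2906 + 10 = 2916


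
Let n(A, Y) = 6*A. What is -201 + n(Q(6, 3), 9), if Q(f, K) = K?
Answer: -183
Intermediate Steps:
-201 + n(Q(6, 3), 9) = -201 + 6*3 = -201 + 18 = -183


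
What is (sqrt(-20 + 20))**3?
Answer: 0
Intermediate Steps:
(sqrt(-20 + 20))**3 = (sqrt(0))**3 = 0**3 = 0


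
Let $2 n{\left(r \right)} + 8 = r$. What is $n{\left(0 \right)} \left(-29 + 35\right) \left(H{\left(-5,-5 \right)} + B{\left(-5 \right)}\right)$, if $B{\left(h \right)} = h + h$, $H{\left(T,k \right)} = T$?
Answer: $360$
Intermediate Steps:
$B{\left(h \right)} = 2 h$
$n{\left(r \right)} = -4 + \frac{r}{2}$
$n{\left(0 \right)} \left(-29 + 35\right) \left(H{\left(-5,-5 \right)} + B{\left(-5 \right)}\right) = \left(-4 + \frac{1}{2} \cdot 0\right) \left(-29 + 35\right) \left(-5 + 2 \left(-5\right)\right) = \left(-4 + 0\right) 6 \left(-5 - 10\right) = - 4 \cdot 6 \left(-15\right) = \left(-4\right) \left(-90\right) = 360$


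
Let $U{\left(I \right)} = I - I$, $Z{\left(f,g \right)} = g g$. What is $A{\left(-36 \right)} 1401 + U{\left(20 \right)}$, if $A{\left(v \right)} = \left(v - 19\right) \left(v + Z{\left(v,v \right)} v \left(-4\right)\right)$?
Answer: $-14377538340$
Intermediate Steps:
$Z{\left(f,g \right)} = g^{2}$
$U{\left(I \right)} = 0$
$A{\left(v \right)} = \left(-19 + v\right) \left(v - 4 v^{3}\right)$ ($A{\left(v \right)} = \left(v - 19\right) \left(v + v^{2} v \left(-4\right)\right) = \left(-19 + v\right) \left(v + v^{3} \left(-4\right)\right) = \left(-19 + v\right) \left(v - 4 v^{3}\right)$)
$A{\left(-36 \right)} 1401 + U{\left(20 \right)} = - 36 \left(-19 - 36 - 4 \left(-36\right)^{3} + 76 \left(-36\right)^{2}\right) 1401 + 0 = - 36 \left(-19 - 36 - -186624 + 76 \cdot 1296\right) 1401 + 0 = - 36 \left(-19 - 36 + 186624 + 98496\right) 1401 + 0 = \left(-36\right) 285065 \cdot 1401 + 0 = \left(-10262340\right) 1401 + 0 = -14377538340 + 0 = -14377538340$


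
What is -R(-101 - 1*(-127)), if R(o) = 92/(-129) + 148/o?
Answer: -8350/1677 ≈ -4.9791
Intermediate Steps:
R(o) = -92/129 + 148/o (R(o) = 92*(-1/129) + 148/o = -92/129 + 148/o)
-R(-101 - 1*(-127)) = -(-92/129 + 148/(-101 - 1*(-127))) = -(-92/129 + 148/(-101 + 127)) = -(-92/129 + 148/26) = -(-92/129 + 148*(1/26)) = -(-92/129 + 74/13) = -1*8350/1677 = -8350/1677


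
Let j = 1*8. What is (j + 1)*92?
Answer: 828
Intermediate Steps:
j = 8
(j + 1)*92 = (8 + 1)*92 = 9*92 = 828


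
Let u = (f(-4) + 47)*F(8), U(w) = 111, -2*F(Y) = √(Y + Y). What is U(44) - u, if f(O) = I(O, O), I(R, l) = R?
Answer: 197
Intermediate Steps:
F(Y) = -√2*√Y/2 (F(Y) = -√(Y + Y)/2 = -√2*√Y/2)
f(O) = O
u = -86 (u = (-4 + 47)*(-√2*√8/2) = 43*(-√2*2*√2/2) = 43*(-2) = -86)
U(44) - u = 111 - 1*(-86) = 111 + 86 = 197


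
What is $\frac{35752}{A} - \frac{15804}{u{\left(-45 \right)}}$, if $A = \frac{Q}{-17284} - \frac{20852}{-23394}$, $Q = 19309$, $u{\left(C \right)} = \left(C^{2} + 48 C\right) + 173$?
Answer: $- \frac{137693059906902}{867433391} \approx -1.5874 \cdot 10^{5}$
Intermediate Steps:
$u{\left(C \right)} = 173 + C^{2} + 48 C$
$A = - \frac{45654389}{202170948}$ ($A = \frac{19309}{-17284} - \frac{20852}{-23394} = 19309 \left(- \frac{1}{17284}\right) - - \frac{10426}{11697} = - \frac{19309}{17284} + \frac{10426}{11697} = - \frac{45654389}{202170948} \approx -0.22582$)
$\frac{35752}{A} - \frac{15804}{u{\left(-45 \right)}} = \frac{35752}{- \frac{45654389}{202170948}} - \frac{15804}{173 + \left(-45\right)^{2} + 48 \left(-45\right)} = 35752 \left(- \frac{202170948}{45654389}\right) - \frac{15804}{173 + 2025 - 2160} = - \frac{7228015732896}{45654389} - \frac{15804}{38} = - \frac{7228015732896}{45654389} - \frac{7902}{19} = - \frac{137693059906902}{867433391}$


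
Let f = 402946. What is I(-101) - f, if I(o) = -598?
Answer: -403544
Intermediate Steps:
I(-101) - f = -598 - 1*402946 = -598 - 402946 = -403544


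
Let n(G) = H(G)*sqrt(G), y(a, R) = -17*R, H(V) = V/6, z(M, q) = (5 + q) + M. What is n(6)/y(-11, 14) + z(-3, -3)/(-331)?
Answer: 1/331 - sqrt(6)/238 ≈ -0.0072708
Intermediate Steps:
z(M, q) = 5 + M + q
H(V) = V/6 (H(V) = V*(1/6) = V/6)
n(G) = G**(3/2)/6 (n(G) = (G/6)*sqrt(G) = G**(3/2)/6)
n(6)/y(-11, 14) + z(-3, -3)/(-331) = (6**(3/2)/6)/((-17*14)) + (5 - 3 - 3)/(-331) = ((6*sqrt(6))/6)/(-238) - 1*(-1/331) = sqrt(6)*(-1/238) + 1/331 = -sqrt(6)/238 + 1/331 = 1/331 - sqrt(6)/238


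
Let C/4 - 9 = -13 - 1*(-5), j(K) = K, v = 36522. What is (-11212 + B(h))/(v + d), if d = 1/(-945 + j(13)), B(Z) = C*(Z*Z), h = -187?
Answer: 119914848/34038503 ≈ 3.5229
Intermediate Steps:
C = 4 (C = 36 + 4*(-13 - 1*(-5)) = 36 + 4*(-13 + 5) = 36 + 4*(-8) = 36 - 32 = 4)
B(Z) = 4*Z² (B(Z) = 4*(Z*Z) = 4*Z²)
d = -1/932 (d = 1/(-945 + 13) = 1/(-932) = -1/932 ≈ -0.0010730)
(-11212 + B(h))/(v + d) = (-11212 + 4*(-187)²)/(36522 - 1/932) = (-11212 + 4*34969)/(34038503/932) = (-11212 + 139876)*(932/34038503) = 128664*(932/34038503) = 119914848/34038503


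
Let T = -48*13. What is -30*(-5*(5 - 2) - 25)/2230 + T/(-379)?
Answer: 184632/84517 ≈ 2.1846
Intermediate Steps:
T = -624
-30*(-5*(5 - 2) - 25)/2230 + T/(-379) = -30*(-5*(5 - 2) - 25)/2230 - 624/(-379) = -30*(-5*3 - 25)*(1/2230) - 624*(-1/379) = -30*(-15 - 25)*(1/2230) + 624/379 = -30*(-40)*(1/2230) + 624/379 = 1200*(1/2230) + 624/379 = 120/223 + 624/379 = 184632/84517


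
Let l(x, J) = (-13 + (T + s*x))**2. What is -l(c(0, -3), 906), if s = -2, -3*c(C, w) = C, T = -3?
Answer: -256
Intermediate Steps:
c(C, w) = -C/3
l(x, J) = (-16 - 2*x)**2 (l(x, J) = (-13 + (-3 - 2*x))**2 = (-16 - 2*x)**2)
-l(c(0, -3), 906) = -4*(8 - 1/3*0)**2 = -4*(8 + 0)**2 = -4*8**2 = -4*64 = -1*256 = -256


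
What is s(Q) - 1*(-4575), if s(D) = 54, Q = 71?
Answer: 4629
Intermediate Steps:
s(Q) - 1*(-4575) = 54 - 1*(-4575) = 54 + 4575 = 4629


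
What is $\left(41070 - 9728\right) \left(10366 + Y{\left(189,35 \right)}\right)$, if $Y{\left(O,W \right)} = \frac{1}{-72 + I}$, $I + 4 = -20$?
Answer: $\frac{15594760585}{48} \approx 3.2489 \cdot 10^{8}$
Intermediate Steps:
$I = -24$ ($I = -4 - 20 = -24$)
$Y{\left(O,W \right)} = - \frac{1}{96}$ ($Y{\left(O,W \right)} = \frac{1}{-72 - 24} = \frac{1}{-96} = - \frac{1}{96}$)
$\left(41070 - 9728\right) \left(10366 + Y{\left(189,35 \right)}\right) = \left(41070 - 9728\right) \left(10366 - \frac{1}{96}\right) = 31342 \cdot \frac{995135}{96} = \frac{15594760585}{48}$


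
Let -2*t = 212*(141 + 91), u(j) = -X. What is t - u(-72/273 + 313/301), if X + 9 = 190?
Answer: -24411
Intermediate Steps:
X = 181 (X = -9 + 190 = 181)
u(j) = -181 (u(j) = -1*181 = -181)
t = -24592 (t = -106*(141 + 91) = -106*232 = -1/2*49184 = -24592)
t - u(-72/273 + 313/301) = -24592 - 1*(-181) = -24592 + 181 = -24411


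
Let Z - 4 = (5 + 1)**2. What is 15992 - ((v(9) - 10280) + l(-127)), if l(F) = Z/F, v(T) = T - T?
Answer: 3336584/127 ≈ 26272.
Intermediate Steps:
Z = 40 (Z = 4 + (5 + 1)**2 = 4 + 6**2 = 4 + 36 = 40)
v(T) = 0
l(F) = 40/F
15992 - ((v(9) - 10280) + l(-127)) = 15992 - ((0 - 10280) + 40/(-127)) = 15992 - (-10280 + 40*(-1/127)) = 15992 - (-10280 - 40/127) = 15992 - 1*(-1305600/127) = 15992 + 1305600/127 = 3336584/127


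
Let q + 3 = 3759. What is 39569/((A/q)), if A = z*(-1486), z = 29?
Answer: -74310582/21547 ≈ -3448.8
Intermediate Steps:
q = 3756 (q = -3 + 3759 = 3756)
A = -43094 (A = 29*(-1486) = -43094)
39569/((A/q)) = 39569/((-43094/3756)) = 39569/((-43094*1/3756)) = 39569/(-21547/1878) = 39569*(-1878/21547) = -74310582/21547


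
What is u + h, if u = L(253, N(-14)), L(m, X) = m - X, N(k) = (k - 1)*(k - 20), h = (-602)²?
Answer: 362147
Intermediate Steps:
h = 362404
N(k) = (-1 + k)*(-20 + k)
u = -257 (u = 253 - (20 + (-14)² - 21*(-14)) = 253 - (20 + 196 + 294) = 253 - 1*510 = 253 - 510 = -257)
u + h = -257 + 362404 = 362147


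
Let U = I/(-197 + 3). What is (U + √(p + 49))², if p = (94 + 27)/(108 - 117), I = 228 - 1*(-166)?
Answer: 3360161/84681 - 3152*√5/291 ≈ 15.460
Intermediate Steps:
I = 394 (I = 228 + 166 = 394)
p = -121/9 (p = 121/(-9) = 121*(-⅑) = -121/9 ≈ -13.444)
U = -197/97 (U = 394/(-197 + 3) = 394/(-194) = 394*(-1/194) = -197/97 ≈ -2.0309)
(U + √(p + 49))² = (-197/97 + √(-121/9 + 49))² = (-197/97 + √(320/9))² = (-197/97 + 8*√5/3)²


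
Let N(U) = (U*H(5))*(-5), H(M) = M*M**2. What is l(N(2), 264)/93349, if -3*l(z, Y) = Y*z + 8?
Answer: 329992/280047 ≈ 1.1783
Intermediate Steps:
H(M) = M**3
N(U) = -625*U (N(U) = (U*5**3)*(-5) = (U*125)*(-5) = (125*U)*(-5) = -625*U)
l(z, Y) = -8/3 - Y*z/3 (l(z, Y) = -(Y*z + 8)/3 = -(8 + Y*z)/3 = -8/3 - Y*z/3)
l(N(2), 264)/93349 = (-8/3 - 1/3*264*(-625*2))/93349 = (-8/3 - 1/3*264*(-1250))*(1/93349) = (-8/3 + 110000)*(1/93349) = (329992/3)*(1/93349) = 329992/280047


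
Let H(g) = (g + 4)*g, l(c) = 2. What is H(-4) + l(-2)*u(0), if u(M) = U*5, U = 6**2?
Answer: 360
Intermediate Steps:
H(g) = g*(4 + g) (H(g) = (4 + g)*g = g*(4 + g))
U = 36
u(M) = 180 (u(M) = 36*5 = 180)
H(-4) + l(-2)*u(0) = -4*(4 - 4) + 2*180 = -4*0 + 360 = 0 + 360 = 360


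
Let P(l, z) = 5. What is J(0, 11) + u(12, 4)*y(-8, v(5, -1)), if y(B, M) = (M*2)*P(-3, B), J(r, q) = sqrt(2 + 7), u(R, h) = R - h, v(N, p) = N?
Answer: 403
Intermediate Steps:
J(r, q) = 3 (J(r, q) = sqrt(9) = 3)
y(B, M) = 10*M (y(B, M) = (M*2)*5 = (2*M)*5 = 10*M)
J(0, 11) + u(12, 4)*y(-8, v(5, -1)) = 3 + (12 - 1*4)*(10*5) = 3 + (12 - 4)*50 = 3 + 8*50 = 3 + 400 = 403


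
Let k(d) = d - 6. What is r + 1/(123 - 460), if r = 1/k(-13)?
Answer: -356/6403 ≈ -0.055599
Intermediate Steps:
k(d) = -6 + d
r = -1/19 (r = 1/(-6 - 13) = 1/(-19) = -1/19 ≈ -0.052632)
r + 1/(123 - 460) = -1/19 + 1/(123 - 460) = -1/19 + 1/(-337) = -1/19 - 1/337 = -356/6403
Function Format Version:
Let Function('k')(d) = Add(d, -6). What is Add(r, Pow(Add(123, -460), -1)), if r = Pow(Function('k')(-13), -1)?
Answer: Rational(-356, 6403) ≈ -0.055599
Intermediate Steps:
Function('k')(d) = Add(-6, d)
r = Rational(-1, 19) (r = Pow(Add(-6, -13), -1) = Pow(-19, -1) = Rational(-1, 19) ≈ -0.052632)
Add(r, Pow(Add(123, -460), -1)) = Add(Rational(-1, 19), Pow(Add(123, -460), -1)) = Add(Rational(-1, 19), Pow(-337, -1)) = Add(Rational(-1, 19), Rational(-1, 337)) = Rational(-356, 6403)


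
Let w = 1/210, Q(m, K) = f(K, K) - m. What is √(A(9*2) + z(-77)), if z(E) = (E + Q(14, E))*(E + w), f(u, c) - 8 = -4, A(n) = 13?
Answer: √32886770/70 ≈ 81.924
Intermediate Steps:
f(u, c) = 4 (f(u, c) = 8 - 4 = 4)
Q(m, K) = 4 - m
w = 1/210 ≈ 0.0047619
z(E) = (-10 + E)*(1/210 + E) (z(E) = (E + (4 - 1*14))*(E + 1/210) = (E + (4 - 14))*(1/210 + E) = (E - 10)*(1/210 + E) = (-10 + E)*(1/210 + E))
√(A(9*2) + z(-77)) = √(13 + (-1/21 + (-77)² - 2099/210*(-77))) = √(13 + (-1/21 + 5929 + 23089/30)) = √(13 + 468901/70) = √(469811/70) = √32886770/70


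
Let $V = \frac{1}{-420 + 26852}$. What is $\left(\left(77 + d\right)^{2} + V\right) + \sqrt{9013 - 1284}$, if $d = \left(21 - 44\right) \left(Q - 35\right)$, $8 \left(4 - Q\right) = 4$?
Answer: $\frac{16979976273}{26432} + \sqrt{7729} \approx 6.4249 \cdot 10^{5}$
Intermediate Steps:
$Q = \frac{7}{2}$ ($Q = 4 - \frac{1}{2} = \frac{7}{2} \approx 3.5$)
$V = \frac{1}{26432} \approx 3.7833 \cdot 10^{-5}$
$d = \frac{1449}{2}$ ($d = \left(21 - 44\right) \left(\frac{7}{2} - 35\right) = \left(-23\right) \left(- \frac{63}{2}\right) = \frac{1449}{2} \approx 724.5$)
$\left(\left(77 + d\right)^{2} + V\right) + \sqrt{9013 - 1284} = \left(\left(77 + \frac{1449}{2}\right)^{2} + \frac{1}{26432}\right) + \sqrt{9013 - 1284} = \left(\left(\frac{1603}{2}\right)^{2} + \frac{1}{26432}\right) + \sqrt{7729} = \left(\frac{2569609}{4} + \frac{1}{26432}\right) + \sqrt{7729} = \frac{16979976273}{26432} + \sqrt{7729}$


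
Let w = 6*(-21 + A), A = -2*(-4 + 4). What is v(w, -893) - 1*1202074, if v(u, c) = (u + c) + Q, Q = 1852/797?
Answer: -958863269/797 ≈ -1.2031e+6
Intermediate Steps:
Q = 1852/797 (Q = 1852*(1/797) = 1852/797 ≈ 2.3237)
A = 0 (A = -2*0 = 0)
w = -126 (w = 6*(-21 + 0) = 6*(-21) = -126)
v(u, c) = 1852/797 + c + u (v(u, c) = (u + c) + 1852/797 = (c + u) + 1852/797 = 1852/797 + c + u)
v(w, -893) - 1*1202074 = (1852/797 - 893 - 126) - 1*1202074 = -810291/797 - 1202074 = -958863269/797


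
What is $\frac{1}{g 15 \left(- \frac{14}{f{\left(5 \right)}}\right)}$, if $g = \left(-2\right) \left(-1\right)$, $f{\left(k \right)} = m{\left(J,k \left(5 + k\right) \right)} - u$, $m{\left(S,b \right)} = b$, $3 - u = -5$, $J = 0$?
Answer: $- \frac{1}{10} \approx -0.1$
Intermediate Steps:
$u = 8$ ($u = 3 - -5 = 3 + 5 = 8$)
$f{\left(k \right)} = -8 + k \left(5 + k\right)$ ($f{\left(k \right)} = k \left(5 + k\right) - 8 = -8 + k \left(5 + k\right)$)
$g = 2$
$\frac{1}{g 15 \left(- \frac{14}{f{\left(5 \right)}}\right)} = \frac{1}{2 \cdot 15 \left(- \frac{14}{-8 + 5 \left(5 + 5\right)}\right)} = \frac{1}{30 \left(- \frac{14}{-8 + 5 \cdot 10}\right)} = \frac{1}{30 \left(- \frac{14}{-8 + 50}\right)} = \frac{1}{30 \left(- \frac{14}{42}\right)} = \frac{1}{30 \left(\left(-14\right) \frac{1}{42}\right)} = \frac{1}{30 \left(- \frac{1}{3}\right)} = \frac{1}{-10} = - \frac{1}{10}$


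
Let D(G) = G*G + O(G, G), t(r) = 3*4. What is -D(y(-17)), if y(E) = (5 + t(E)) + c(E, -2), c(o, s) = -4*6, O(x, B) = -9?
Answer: -40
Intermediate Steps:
c(o, s) = -24
t(r) = 12
y(E) = -7 (y(E) = (5 + 12) - 24 = 17 - 24 = -7)
D(G) = -9 + G² (D(G) = G*G - 9 = G² - 9 = -9 + G²)
-D(y(-17)) = -(-9 + (-7)²) = -(-9 + 49) = -1*40 = -40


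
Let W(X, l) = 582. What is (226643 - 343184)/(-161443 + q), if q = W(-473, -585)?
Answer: 116541/160861 ≈ 0.72448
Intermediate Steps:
q = 582
(226643 - 343184)/(-161443 + q) = (226643 - 343184)/(-161443 + 582) = -116541/(-160861) = -116541*(-1/160861) = 116541/160861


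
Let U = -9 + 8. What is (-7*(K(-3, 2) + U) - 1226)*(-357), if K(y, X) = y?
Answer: 427686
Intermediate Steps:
U = -1
(-7*(K(-3, 2) + U) - 1226)*(-357) = (-7*(-3 - 1) - 1226)*(-357) = (-7*(-4) - 1226)*(-357) = (28 - 1226)*(-357) = -1198*(-357) = 427686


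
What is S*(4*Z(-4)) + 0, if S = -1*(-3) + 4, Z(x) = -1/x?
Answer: 7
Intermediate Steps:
S = 7 (S = 3 + 4 = 7)
S*(4*Z(-4)) + 0 = 7*(4*(-1/(-4))) + 0 = 7*(4*(-1*(-¼))) + 0 = 7*(4*(¼)) + 0 = 7*1 + 0 = 7 + 0 = 7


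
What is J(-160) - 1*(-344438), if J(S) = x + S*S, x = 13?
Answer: 370051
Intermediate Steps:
J(S) = 13 + S**2 (J(S) = 13 + S*S = 13 + S**2)
J(-160) - 1*(-344438) = (13 + (-160)**2) - 1*(-344438) = (13 + 25600) + 344438 = 25613 + 344438 = 370051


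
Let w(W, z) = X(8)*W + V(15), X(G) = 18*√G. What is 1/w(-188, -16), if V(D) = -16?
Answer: 1/5725712 - 423*√2/5725712 ≈ -0.00010430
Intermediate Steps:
w(W, z) = -16 + 36*W*√2 (w(W, z) = (18*√8)*W - 16 = (18*(2*√2))*W - 16 = (36*√2)*W - 16 = 36*W*√2 - 16 = -16 + 36*W*√2)
1/w(-188, -16) = 1/(-16 + 36*(-188)*√2) = 1/(-16 - 6768*√2)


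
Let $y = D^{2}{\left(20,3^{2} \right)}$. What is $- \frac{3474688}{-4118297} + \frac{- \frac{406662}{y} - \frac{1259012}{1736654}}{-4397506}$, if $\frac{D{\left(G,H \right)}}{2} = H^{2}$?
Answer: $\frac{58034498747306137154075}{68783803675604866134036} \approx 0.84372$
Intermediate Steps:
$D{\left(G,H \right)} = 2 H^{2}$
$y = 26244$ ($y = \left(2 \left(3^{2}\right)^{2}\right)^{2} = \left(2 \cdot 9^{2}\right)^{2} = \left(2 \cdot 81\right)^{2} = 162^{2} = 26244$)
$- \frac{3474688}{-4118297} + \frac{- \frac{406662}{y} - \frac{1259012}{1736654}}{-4397506} = - \frac{3474688}{-4118297} + \frac{- \frac{406662}{26244} - \frac{1259012}{1736654}}{-4397506} = \left(-3474688\right) \left(- \frac{1}{4118297}\right) + \left(\left(-406662\right) \frac{1}{26244} - \frac{629506}{868327}\right) \left(- \frac{1}{4397506}\right) = \frac{3474688}{4118297} + \left(- \frac{67777}{4374} - \frac{629506}{868327}\right) \left(- \frac{1}{4397506}\right) = \frac{3474688}{4118297} - - \frac{61606058323}{16702001743828788} = \frac{3474688}{4118297} + \frac{61606058323}{16702001743828788} = \frac{58034498747306137154075}{68783803675604866134036}$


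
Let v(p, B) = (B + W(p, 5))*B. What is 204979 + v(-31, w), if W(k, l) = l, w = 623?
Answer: 596223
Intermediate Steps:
v(p, B) = B*(5 + B) (v(p, B) = (B + 5)*B = (5 + B)*B = B*(5 + B))
204979 + v(-31, w) = 204979 + 623*(5 + 623) = 204979 + 623*628 = 204979 + 391244 = 596223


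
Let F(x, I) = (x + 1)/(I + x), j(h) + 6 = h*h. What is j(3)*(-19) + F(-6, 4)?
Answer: -109/2 ≈ -54.500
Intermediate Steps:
j(h) = -6 + h**2 (j(h) = -6 + h*h = -6 + h**2)
F(x, I) = (1 + x)/(I + x)
j(3)*(-19) + F(-6, 4) = (-6 + 3**2)*(-19) + (1 - 6)/(4 - 6) = (-6 + 9)*(-19) - 5/(-2) = 3*(-19) - 1/2*(-5) = -57 + 5/2 = -109/2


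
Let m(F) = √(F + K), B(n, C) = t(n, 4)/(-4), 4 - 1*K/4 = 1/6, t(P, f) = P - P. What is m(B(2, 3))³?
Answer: 46*√138/9 ≈ 60.042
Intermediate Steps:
t(P, f) = 0
K = 46/3 (K = 16 - 4/6 = 16 - 4*⅙ = 16 - ⅔ = 46/3 ≈ 15.333)
B(n, C) = 0 (B(n, C) = 0/(-4) = 0*(-¼) = 0)
m(F) = √(46/3 + F) (m(F) = √(F + 46/3) = √(46/3 + F))
m(B(2, 3))³ = (√(138 + 9*0)/3)³ = (√(138 + 0)/3)³ = (√138/3)³ = 46*√138/9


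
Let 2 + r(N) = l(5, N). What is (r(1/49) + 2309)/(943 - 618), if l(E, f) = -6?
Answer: 177/25 ≈ 7.0800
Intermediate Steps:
r(N) = -8 (r(N) = -2 - 6 = -8)
(r(1/49) + 2309)/(943 - 618) = (-8 + 2309)/(943 - 618) = 2301/325 = 2301*(1/325) = 177/25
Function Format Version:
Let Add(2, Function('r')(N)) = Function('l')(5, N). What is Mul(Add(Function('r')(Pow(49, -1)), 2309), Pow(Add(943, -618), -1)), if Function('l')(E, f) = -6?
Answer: Rational(177, 25) ≈ 7.0800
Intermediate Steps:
Function('r')(N) = -8 (Function('r')(N) = Add(-2, -6) = -8)
Mul(Add(Function('r')(Pow(49, -1)), 2309), Pow(Add(943, -618), -1)) = Mul(Add(-8, 2309), Pow(Add(943, -618), -1)) = Mul(2301, Pow(325, -1)) = Mul(2301, Rational(1, 325)) = Rational(177, 25)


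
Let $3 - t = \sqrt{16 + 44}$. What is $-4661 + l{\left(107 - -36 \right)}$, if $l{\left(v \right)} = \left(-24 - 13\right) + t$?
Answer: $-4695 - 2 \sqrt{15} \approx -4702.8$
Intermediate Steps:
$t = 3 - 2 \sqrt{15}$ ($t = 3 - \sqrt{16 + 44} = 3 - \sqrt{60} = 3 - 2 \sqrt{15} \approx -4.746$)
$l{\left(v \right)} = -34 - 2 \sqrt{15}$ ($l{\left(v \right)} = \left(-24 - 13\right) + \left(3 - 2 \sqrt{15}\right) = -37 + \left(3 - 2 \sqrt{15}\right) = -34 - 2 \sqrt{15}$)
$-4661 + l{\left(107 - -36 \right)} = -4661 - \left(34 + 2 \sqrt{15}\right) = -4695 - 2 \sqrt{15}$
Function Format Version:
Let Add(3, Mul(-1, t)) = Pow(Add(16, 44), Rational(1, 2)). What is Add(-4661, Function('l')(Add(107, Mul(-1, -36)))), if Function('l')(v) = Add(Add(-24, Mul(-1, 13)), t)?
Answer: Add(-4695, Mul(-2, Pow(15, Rational(1, 2)))) ≈ -4702.8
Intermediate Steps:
t = Add(3, Mul(-2, Pow(15, Rational(1, 2)))) (t = Add(3, Mul(-1, Pow(Add(16, 44), Rational(1, 2)))) = Add(3, Mul(-1, Pow(60, Rational(1, 2)))) = Add(3, Mul(-1, Mul(2, Pow(15, Rational(1, 2))))) = Add(3, Mul(-2, Pow(15, Rational(1, 2)))) ≈ -4.7460)
Function('l')(v) = Add(-34, Mul(-2, Pow(15, Rational(1, 2)))) (Function('l')(v) = Add(Add(-24, Mul(-1, 13)), Add(3, Mul(-2, Pow(15, Rational(1, 2))))) = Add(Add(-24, -13), Add(3, Mul(-2, Pow(15, Rational(1, 2))))) = Add(-37, Add(3, Mul(-2, Pow(15, Rational(1, 2))))) = Add(-34, Mul(-2, Pow(15, Rational(1, 2)))))
Add(-4661, Function('l')(Add(107, Mul(-1, -36)))) = Add(-4661, Add(-34, Mul(-2, Pow(15, Rational(1, 2))))) = Add(-4695, Mul(-2, Pow(15, Rational(1, 2))))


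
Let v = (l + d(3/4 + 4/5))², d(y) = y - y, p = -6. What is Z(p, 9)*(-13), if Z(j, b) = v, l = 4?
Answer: -208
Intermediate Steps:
d(y) = 0
v = 16 (v = (4 + 0)² = 4² = 16)
Z(j, b) = 16
Z(p, 9)*(-13) = 16*(-13) = -208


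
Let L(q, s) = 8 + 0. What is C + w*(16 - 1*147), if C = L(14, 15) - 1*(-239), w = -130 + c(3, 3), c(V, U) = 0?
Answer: 17277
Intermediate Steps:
L(q, s) = 8
w = -130 (w = -130 + 0 = -130)
C = 247 (C = 8 - 1*(-239) = 8 + 239 = 247)
C + w*(16 - 1*147) = 247 - 130*(16 - 1*147) = 247 - 130*(16 - 147) = 247 - 130*(-131) = 247 + 17030 = 17277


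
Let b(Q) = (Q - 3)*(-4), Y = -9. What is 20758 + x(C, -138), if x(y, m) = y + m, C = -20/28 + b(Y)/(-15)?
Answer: 721563/35 ≈ 20616.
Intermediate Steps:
b(Q) = 12 - 4*Q (b(Q) = (-3 + Q)*(-4) = 12 - 4*Q)
C = -137/35 (C = -20/28 + (12 - 4*(-9))/(-15) = -20*1/28 + (12 + 36)*(-1/15) = -5/7 + 48*(-1/15) = -5/7 - 16/5 = -137/35 ≈ -3.9143)
x(y, m) = m + y
20758 + x(C, -138) = 20758 + (-138 - 137/35) = 20758 - 4967/35 = 721563/35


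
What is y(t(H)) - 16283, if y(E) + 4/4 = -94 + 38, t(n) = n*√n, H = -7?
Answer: -16340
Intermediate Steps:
t(n) = n^(3/2)
y(E) = -57 (y(E) = -1 + (-94 + 38) = -1 - 56 = -57)
y(t(H)) - 16283 = -57 - 16283 = -16340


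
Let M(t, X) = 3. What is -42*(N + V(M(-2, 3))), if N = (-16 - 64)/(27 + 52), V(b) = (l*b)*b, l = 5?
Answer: -145950/79 ≈ -1847.5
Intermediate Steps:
V(b) = 5*b**2 (V(b) = (5*b)*b = 5*b**2)
N = -80/79 ≈ -1.0127
-42*(N + V(M(-2, 3))) = -42*(-80/79 + 5*3**2) = -42*(-80/79 + 5*9) = -42*(-80/79 + 45) = -42*3475/79 = -145950/79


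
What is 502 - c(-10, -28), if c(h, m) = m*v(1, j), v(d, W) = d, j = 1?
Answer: 530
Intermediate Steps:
c(h, m) = m (c(h, m) = m*1 = m)
502 - c(-10, -28) = 502 - 1*(-28) = 502 + 28 = 530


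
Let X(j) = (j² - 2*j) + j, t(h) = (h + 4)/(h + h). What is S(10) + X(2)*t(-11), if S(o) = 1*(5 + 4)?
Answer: 106/11 ≈ 9.6364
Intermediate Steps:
S(o) = 9 (S(o) = 1*9 = 9)
t(h) = (4 + h)/(2*h) (t(h) = (4 + h)/((2*h)) = (4 + h)*(1/(2*h)) = (4 + h)/(2*h))
X(j) = j² - j
S(10) + X(2)*t(-11) = 9 + (2*(-1 + 2))*((½)*(4 - 11)/(-11)) = 9 + (2*1)*((½)*(-1/11)*(-7)) = 9 + 2*(7/22) = 9 + 7/11 = 106/11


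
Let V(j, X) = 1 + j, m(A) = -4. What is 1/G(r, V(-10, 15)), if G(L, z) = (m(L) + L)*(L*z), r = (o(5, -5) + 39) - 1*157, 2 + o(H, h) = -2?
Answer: -1/138348 ≈ -7.2281e-6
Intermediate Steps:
o(H, h) = -4 (o(H, h) = -2 - 2 = -4)
r = -122 (r = (-4 + 39) - 1*157 = 35 - 157 = -122)
G(L, z) = L*z*(-4 + L) (G(L, z) = (-4 + L)*(L*z) = L*z*(-4 + L))
1/G(r, V(-10, 15)) = 1/(-122*(1 - 10)*(-4 - 122)) = 1/(-122*(-9)*(-126)) = 1/(-138348) = -1/138348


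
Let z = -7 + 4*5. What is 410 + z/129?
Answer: 52903/129 ≈ 410.10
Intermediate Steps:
z = 13 (z = -7 + 20 = 13)
410 + z/129 = 410 + 13/129 = 52903/129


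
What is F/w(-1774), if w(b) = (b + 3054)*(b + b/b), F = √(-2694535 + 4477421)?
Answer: -√1782886/2269440 ≈ -0.00058836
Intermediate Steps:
F = √1782886 ≈ 1335.2
w(b) = (1 + b)*(3054 + b) (w(b) = (3054 + b)*(b + 1) = (3054 + b)*(1 + b) = (1 + b)*(3054 + b))
F/w(-1774) = √1782886/(3054 + (-1774)² + 3055*(-1774)) = √1782886/(3054 + 3147076 - 5419570) = √1782886/(-2269440) = √1782886*(-1/2269440) = -√1782886/2269440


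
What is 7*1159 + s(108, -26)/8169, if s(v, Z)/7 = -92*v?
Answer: 3152645/389 ≈ 8104.5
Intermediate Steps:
s(v, Z) = -644*v (s(v, Z) = 7*(-92*v) = -644*v)
7*1159 + s(108, -26)/8169 = 7*1159 - 644*108/8169 = 8113 - 69552*1/8169 = 8113 - 3312/389 = 3152645/389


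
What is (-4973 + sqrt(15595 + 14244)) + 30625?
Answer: 25652 + sqrt(29839) ≈ 25825.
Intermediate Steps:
(-4973 + sqrt(15595 + 14244)) + 30625 = (-4973 + sqrt(29839)) + 30625 = 25652 + sqrt(29839)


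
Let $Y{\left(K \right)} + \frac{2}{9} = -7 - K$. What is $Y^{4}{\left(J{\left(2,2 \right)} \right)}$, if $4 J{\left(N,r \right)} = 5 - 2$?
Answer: $\frac{6784652161}{1679616} \approx 4039.4$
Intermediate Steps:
$J{\left(N,r \right)} = \frac{3}{4}$ ($J{\left(N,r \right)} = \frac{5 - 2}{4} = \frac{1}{4} \cdot 3 = \frac{3}{4}$)
$Y{\left(K \right)} = - \frac{65}{9} - K$ ($Y{\left(K \right)} = - \frac{2}{9} - \left(7 + K\right) = - \frac{65}{9} - K$)
$Y^{4}{\left(J{\left(2,2 \right)} \right)} = \left(- \frac{65}{9} - \frac{3}{4}\right)^{4} = \left(- \frac{287}{36}\right)^{4} = \frac{6784652161}{1679616}$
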